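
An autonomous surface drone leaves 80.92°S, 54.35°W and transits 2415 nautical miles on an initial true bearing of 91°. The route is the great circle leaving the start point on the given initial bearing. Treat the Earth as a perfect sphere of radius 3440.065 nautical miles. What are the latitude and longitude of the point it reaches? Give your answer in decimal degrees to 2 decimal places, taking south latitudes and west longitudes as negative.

latitude -49.09°, longitude 26.04°

Angular distance δ = d/R = 2415 / 3440.065 = 0.702022 rad.
With φ₁ = -80.92° = -1.412320 rad and θ = 91° = 1.588250 rad:
Applying the spherical law of cosines for sides, sin φ₂ = sin φ₁ cos δ + cos φ₁ sin δ cos θ = -0.755749, so φ₂ = -49.09°.
For the longitude increment, Δλ = atan2( sin θ sin δ cos φ₁, cos δ − sin φ₁ sin φ₂ ) = atan2(0.101894, 0.017260) = 80.39°.
λ₂ = -54.35° + 80.39° = 26.04°.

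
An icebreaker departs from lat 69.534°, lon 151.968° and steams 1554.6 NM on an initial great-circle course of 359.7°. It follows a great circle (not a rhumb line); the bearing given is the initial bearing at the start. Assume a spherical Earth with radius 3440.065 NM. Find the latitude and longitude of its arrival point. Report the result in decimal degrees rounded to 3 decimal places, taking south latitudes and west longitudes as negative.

latitude 84.572°, longitude -26.647°

Central angle δ = d/R = 0.451910 rad.
With φ₁ = 69.534° = 1.213597 rad and θ = 359.7° = 6.277949 rad:
Destination latitude: φ₂ = arcsin( sin φ₁ cos δ + cos φ₁ sin δ cos θ ) = arcsin(0.995516) = 84.572°.
Then Δλ = atan2(-0.000799, -0.033064) = -3.117418 rad, from sin θ sin δ cos φ₁ over cos δ − sin φ₁ sin φ₂.
Hence λ₂ = 151.968° + -178.615° = -26.647°.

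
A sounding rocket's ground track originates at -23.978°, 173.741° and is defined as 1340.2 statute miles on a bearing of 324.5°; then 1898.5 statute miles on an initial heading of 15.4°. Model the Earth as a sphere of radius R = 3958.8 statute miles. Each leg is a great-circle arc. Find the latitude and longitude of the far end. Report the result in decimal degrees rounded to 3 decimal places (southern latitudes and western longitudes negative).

Apply the spherical direct solution leg by leg, carrying full precision between legs.
Leg 1: from (-23.978°, 173.741°), δ = 1340.2/3958.8 = 0.338537 rad, θ = 324.5° → φ = -7.833°, λ = 162.515°.
Leg 2: from (-7.833°, 162.515°), δ = 1898.5/3958.8 = 0.479565 rad, θ = 15.4° → φ = 18.649°, λ = 169.945°.

latitude 18.649°, longitude 169.945°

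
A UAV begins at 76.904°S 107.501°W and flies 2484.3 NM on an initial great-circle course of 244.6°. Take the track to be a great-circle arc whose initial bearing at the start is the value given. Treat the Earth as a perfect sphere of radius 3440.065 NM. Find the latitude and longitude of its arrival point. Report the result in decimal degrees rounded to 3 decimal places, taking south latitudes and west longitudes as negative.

latitude -52.665°, longitude 152.420°

The arc subtends δ = 2484.3/3440.065 = 0.722167 rad at the centre.
With φ₁ = -76.904° = -1.342228 rad and θ = 244.6° = 4.269075 rad:
Destination latitude: φ₂ = arcsin( sin φ₁ cos δ + cos φ₁ sin δ cos θ ) = arcsin(-0.795103) = -52.665°.
Then Δλ = atan2(-0.135296, -0.024048) = -1.746705 rad, from sin θ sin δ cos φ₁ over cos δ − sin φ₁ sin φ₂.
λ₂ = -107.501° + -100.079° = -207.580°, normalized to (−180°, 180°] → 152.420°.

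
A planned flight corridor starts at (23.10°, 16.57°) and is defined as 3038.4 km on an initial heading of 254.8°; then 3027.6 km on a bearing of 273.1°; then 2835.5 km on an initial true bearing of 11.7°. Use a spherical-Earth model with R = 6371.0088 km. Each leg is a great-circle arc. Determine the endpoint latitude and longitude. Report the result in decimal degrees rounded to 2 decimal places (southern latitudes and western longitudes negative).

latitude 38.48°, longitude -32.20°

Apply the spherical direct solution leg by leg, carrying full precision between legs.
Leg 1: from (23.10°, 16.57°), δ = 3038.4/6371.0088 = 0.476910 rad, θ = 254.8° → φ = 13.76°, λ = -10.56°.
Leg 2: from (13.76°, -10.56°), δ = 3027.6/6371.0088 = 0.475215 rad, θ = 273.1° → φ = 13.62°, λ = -38.60°.
Leg 3: from (13.62°, -38.60°), δ = 2835.5/6371.0088 = 0.445063 rad, θ = 11.7° → φ = 38.48°, λ = -32.20°.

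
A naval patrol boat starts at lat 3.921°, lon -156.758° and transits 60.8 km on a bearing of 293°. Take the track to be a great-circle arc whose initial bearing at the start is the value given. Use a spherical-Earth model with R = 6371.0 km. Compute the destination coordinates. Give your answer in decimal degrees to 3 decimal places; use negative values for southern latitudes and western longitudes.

Angular distance δ = d/R = 60.8 / 6371 = 0.009543 rad.
Start latitude φ₁ = 0.068434 rad; initial bearing θ = 5.113815 rad.
Destination latitude: φ₂ = arcsin( sin φ₁ cos δ + cos φ₁ sin δ cos θ ) = arcsin(0.072098) = 4.134°.
For the longitude increment, Δλ = atan2( sin θ sin δ cos φ₁, cos δ − sin φ₁ sin φ₂ ) = atan2(-0.008764, 0.995024) = -0.505°.
Hence λ₂ = -156.758° + -0.505° = -157.263°.

latitude 4.134°, longitude -157.263°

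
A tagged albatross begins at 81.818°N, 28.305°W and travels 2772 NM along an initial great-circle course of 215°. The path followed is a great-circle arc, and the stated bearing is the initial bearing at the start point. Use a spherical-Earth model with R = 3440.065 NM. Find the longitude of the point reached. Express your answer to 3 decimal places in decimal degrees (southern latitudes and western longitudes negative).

longitude -59.496°

δ = 2772/3440.065 = 0.805799 rad (46.1689°).
Start latitude φ₁ = 1.427993 rad; initial bearing θ = 3.752458 rad.
Destination latitude: φ₂ = arcsin( sin φ₁ cos δ + cos φ₁ sin δ cos θ ) = arcsin(0.601387) = 36.969°.
Then Δλ = atan2(-0.058887, 0.097270) = -0.544378 rad, from sin θ sin δ cos φ₁ over cos δ − sin φ₁ sin φ₂.
Hence λ₂ = -28.305° + -31.191° = -59.496°.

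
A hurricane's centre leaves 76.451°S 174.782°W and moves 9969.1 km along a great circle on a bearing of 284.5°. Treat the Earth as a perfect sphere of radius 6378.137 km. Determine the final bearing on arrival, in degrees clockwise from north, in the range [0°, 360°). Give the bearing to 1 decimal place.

final bearing 346.9°

δ = 9969.1/6378.137 = 1.563011 rad (89.5539°).
Start latitude φ₁ = -1.334322 rad; initial bearing θ = 4.965462 rad.
Destination latitude: φ₂ = arcsin( sin φ₁ cos δ + cos φ₁ sin δ cos θ ) = arcsin(0.051088) = 2.928°.
For the longitude increment, Δλ = atan2( sin θ sin δ cos φ₁, cos δ − sin φ₁ sin φ₂ ) = atan2(-0.226808, 0.057451) = -75.786°.
λ₂ = -174.782° + -75.786° = -250.568°, normalized to (−180°, 180°] → 109.432°.
The forward bearing on arrival equals the back-azimuth from the destination plus 180°.
Back-azimuth from P₂ (2.9°, 109.4°) to P₁ (-76.5°, -174.8°), with Δλ' = λ₁ − λ₂ = -284.2°: atan2( sin Δλ' cos φ₁ , cos φ₂ sin φ₁ − sin φ₂ cos φ₁ cos Δλ' ) = 166.9°.
Final bearing = (166.9° + 180°) mod 360° = 346.9°.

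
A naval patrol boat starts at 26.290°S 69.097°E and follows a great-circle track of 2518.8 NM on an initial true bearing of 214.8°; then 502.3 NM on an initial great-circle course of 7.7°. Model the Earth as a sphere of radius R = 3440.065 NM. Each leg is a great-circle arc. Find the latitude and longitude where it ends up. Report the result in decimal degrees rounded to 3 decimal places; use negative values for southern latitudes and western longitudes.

Apply the spherical direct solution leg by leg, carrying full precision between legs.
Leg 1: from (-26.290°, 69.097°), δ = 2518.8/3440.065 = 0.732195 rad, θ = 214.8° → φ = -55.241°, λ = 27.092°.
Leg 2: from (-55.241°, 27.092°), δ = 502.3/3440.065 = 0.146015 rad, θ = 7.7° → φ = -46.938°, λ = 28.728°.

latitude -46.938°, longitude 28.728°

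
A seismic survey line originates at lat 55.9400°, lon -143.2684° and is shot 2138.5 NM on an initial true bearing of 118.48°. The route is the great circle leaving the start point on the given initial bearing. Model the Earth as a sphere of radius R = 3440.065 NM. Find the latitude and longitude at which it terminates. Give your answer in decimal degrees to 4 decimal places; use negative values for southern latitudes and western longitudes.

δ = 2138.5/3440.065 = 0.621645 rad (35.6176°).
Start latitude φ₁ = 0.976337 rad; initial bearing θ = 2.067866 rad.
Applying the spherical law of cosines for sides, sin φ₂ = sin φ₁ cos δ + cos φ₁ sin δ cos θ = 0.517934, so φ₂ = 31.1938°.
For the longitude increment, Δλ = atan2( sin θ sin δ cos φ₁, cos δ − sin φ₁ sin φ₂ ) = atan2(0.286693, 0.383838) = 36.7565°.
Hence λ₂ = -143.2684° + 36.7565° = -106.5119°.

latitude 31.1938°, longitude -106.5119°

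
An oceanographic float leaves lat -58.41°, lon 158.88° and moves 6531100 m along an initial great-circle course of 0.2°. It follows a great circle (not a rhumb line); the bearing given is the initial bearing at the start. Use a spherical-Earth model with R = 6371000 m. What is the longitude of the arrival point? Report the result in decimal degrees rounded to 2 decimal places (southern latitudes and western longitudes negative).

Central angle δ = d/R = 1.025129 rad.
With φ₁ = -58.41° = -1.019447 rad and θ = 0.2° = 0.003491 rad:
sin φ₂ = sin φ₁ cos δ + cos φ₁ sin δ cos θ = (-0.851818)(0.518988) + (0.523837)(0.854781)(0.999994) = 0.005680
φ₂ = asin(0.005680) = 0.005680 rad = 0.33°.
Then Δλ = atan2(0.001563, 0.523826) = 0.002984 rad, from sin θ sin δ cos φ₁ over cos δ − sin φ₁ sin φ₂.
Hence λ₂ = 158.88° + 0.17° = 159.05°.

longitude 159.05°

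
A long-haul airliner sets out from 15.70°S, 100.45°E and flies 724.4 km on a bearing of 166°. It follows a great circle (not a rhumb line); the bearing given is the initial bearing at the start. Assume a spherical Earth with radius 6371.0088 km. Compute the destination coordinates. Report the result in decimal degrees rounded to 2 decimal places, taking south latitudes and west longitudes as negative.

latitude -22.01°, longitude 102.15°

The arc subtends δ = 724.4/6371.0088 = 0.113703 rad at the centre.
Start latitude φ₁ = -0.274017 rad; initial bearing θ = 2.897247 rad.
Destination latitude: φ₂ = arcsin( sin φ₁ cos δ + cos φ₁ sin δ cos θ ) = arcsin(-0.374833) = -22.01°.
Then Δλ = atan2(0.026424, 0.892113) = 0.029611 rad, from sin θ sin δ cos φ₁ over cos δ − sin φ₁ sin φ₂.
λ₂ = λ₁ + Δλ = 102.15°.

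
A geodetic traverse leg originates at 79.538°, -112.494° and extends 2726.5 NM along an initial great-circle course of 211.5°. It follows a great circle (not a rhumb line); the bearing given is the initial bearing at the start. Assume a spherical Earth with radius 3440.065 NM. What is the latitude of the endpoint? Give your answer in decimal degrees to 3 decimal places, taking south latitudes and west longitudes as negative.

latitude 35.456°

δ = 2726.5/3440.065 = 0.792572 rad (45.4110°).
With φ₁ = 79.538° = 1.388200 rad and θ = 211.5° = 3.691371 rad:
Applying the spherical law of cosines for sides, sin φ₂ = sin φ₁ cos δ + cos φ₁ sin δ cos θ = 0.580085, so φ₂ = 35.456°.
Δλ = atan2( sin θ sin δ cos φ₁ , cos δ − sin φ₁ sin φ₂ ) = atan2(-0.067568, 0.131575) = -0.474414 rad = -27.182°.
λ₂ = λ₁ + Δλ = -139.676°.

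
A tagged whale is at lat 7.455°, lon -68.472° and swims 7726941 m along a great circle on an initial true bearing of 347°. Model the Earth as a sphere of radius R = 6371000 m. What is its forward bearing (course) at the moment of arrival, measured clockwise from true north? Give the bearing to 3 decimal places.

Central angle δ = d/R = 1.212830 rad.
Start latitude φ₁ = 0.130114 rad; initial bearing θ = 6.056293 rad.
Destination latitude: φ₂ = arcsin( sin φ₁ cos δ + cos φ₁ sin δ cos θ ) = arcsin(0.950352) = 71.870°.
Then Δλ = atan2(-0.208911, 0.227064) = -0.743783 rad, from sin θ sin δ cos φ₁ over cos δ − sin φ₁ sin φ₂.
λ₂ = λ₁ + Δλ = -111.088°.
The forward bearing on arrival equals the back-azimuth from the destination plus 180°.
Back-azimuth from P₂ (71.870°, -111.088°) to P₁ (7.455°, -68.472°), with Δλ' = λ₁ − λ₂ = 42.616°: atan2( sin Δλ' cos φ₁ , cos φ₂ sin φ₁ − sin φ₂ cos φ₁ cos Δλ' ) = 134.210°.
Final bearing = (134.210° + 180°) mod 360° = 314.210°.

final bearing 314.210°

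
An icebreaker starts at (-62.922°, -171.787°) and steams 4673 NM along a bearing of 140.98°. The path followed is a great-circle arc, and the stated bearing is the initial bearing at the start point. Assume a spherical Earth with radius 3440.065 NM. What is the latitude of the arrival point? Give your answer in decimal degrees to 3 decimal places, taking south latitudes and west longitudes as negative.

latitude -32.236°

Central angle δ = d/R = 1.358405 rad.
With φ₁ = -62.922° = -1.098196 rad and θ = 140.98° = 2.460565 rad:
sin φ₂ = sin φ₁ cos δ + cos φ₁ sin δ cos θ = (-0.890388)(0.210799) + (0.455203)(0.977530)(-0.776926) = -0.533405
φ₂ = asin(-0.533405) = -0.562621 rad = -32.236°.
Δλ = atan2( sin θ sin δ cos φ₁ , cos δ − sin φ₁ sin φ₂ ) = atan2(0.280152, -0.264138) = 2.326782 rad = 133.315°.
λ₂ = -171.787° + 133.315° = -38.472°.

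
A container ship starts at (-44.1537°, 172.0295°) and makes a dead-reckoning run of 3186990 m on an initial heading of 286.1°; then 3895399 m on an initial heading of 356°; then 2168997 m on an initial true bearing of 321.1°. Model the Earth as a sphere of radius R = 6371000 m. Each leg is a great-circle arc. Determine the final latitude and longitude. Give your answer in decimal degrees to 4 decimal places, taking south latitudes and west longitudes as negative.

latitude 18.8789°, longitude 124.3854°

Apply the spherical direct solution leg by leg, carrying full precision between legs.
Leg 1: from (-44.1537°, 172.0295°), δ = 3186990/6371000 = 0.500234 rad, θ = 286.1° → φ = -31.0511°, λ = 139.4890°.
Leg 2: from (-31.0511°, 139.4890°), δ = 3895399/6371000 = 0.611427 rad, θ = 356° → φ = 3.9122°, λ = 137.1887°.
Leg 3: from (3.9122°, 137.1887°), δ = 2168997/6371000 = 0.340448 rad, θ = 321.1° → φ = 18.8789°, λ = 124.3854°.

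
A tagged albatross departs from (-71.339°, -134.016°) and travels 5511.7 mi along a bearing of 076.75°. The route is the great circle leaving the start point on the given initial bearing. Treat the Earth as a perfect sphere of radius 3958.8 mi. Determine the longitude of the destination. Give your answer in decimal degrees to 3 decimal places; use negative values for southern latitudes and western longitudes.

longitude -59.786°

The arc subtends δ = 5511.7/3958.8 = 1.392265 rad at the centre.
Start latitude φ₁ = -1.245100 rad; initial bearing θ = 1.339540 rad.
sin φ₂ = sin φ₁ cos δ + cos φ₁ sin δ cos θ = (-0.947428)(0.177584) + (0.319968)(0.984106)(0.229200) = -0.096077
φ₂ = asin(-0.096077) = -0.096225 rad = -5.513°.
For the longitude increment, Δλ = atan2( sin θ sin δ cos φ₁, cos δ − sin φ₁ sin φ₂ ) = atan2(0.306500, 0.086558) = 74.230°.
Hence λ₂ = -134.016° + 74.230° = -59.786°.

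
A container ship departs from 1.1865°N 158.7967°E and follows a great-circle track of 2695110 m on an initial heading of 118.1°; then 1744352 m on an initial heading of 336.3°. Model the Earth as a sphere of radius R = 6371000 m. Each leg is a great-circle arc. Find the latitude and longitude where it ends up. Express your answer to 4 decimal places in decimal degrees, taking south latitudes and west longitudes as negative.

Apply the spherical direct solution leg by leg, carrying full precision between legs.
Leg 1: from (1.1865°, 158.7967°), δ = 2695110/6371000 = 0.423028 rad, θ = 118.1° → φ = -10.0460°, λ = -179.6250°.
Leg 2: from (-10.0460°, -179.6250°), δ = 1744352/6371000 = 0.273796 rad, θ = 336.3° → φ = 4.3499°, λ = 174.1176°.

latitude 4.3499°, longitude 174.1176°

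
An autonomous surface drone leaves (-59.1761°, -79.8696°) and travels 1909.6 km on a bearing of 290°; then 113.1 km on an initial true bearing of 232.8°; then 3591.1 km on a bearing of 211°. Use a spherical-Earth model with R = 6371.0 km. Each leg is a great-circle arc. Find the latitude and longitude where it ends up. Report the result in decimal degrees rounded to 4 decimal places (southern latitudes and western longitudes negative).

latitude -70.8496°, longitude -163.8790°

Apply the spherical direct solution leg by leg, carrying full precision between legs.
Leg 1: from (-59.1761°, -79.8696°), δ = 1909.6/6371 = 0.299733 rad, θ = 290° → φ = -50.2385°, λ = -105.5789°.
Leg 2: from (-50.2385°, -105.5789°), δ = 113.1/6371 = 0.017752 rad, θ = 232.8° → φ = -50.8465°, λ = -106.8621°.
Leg 3: from (-50.8465°, -106.8621°), δ = 3591.1/6371 = 0.563663 rad, θ = 211° → φ = -70.8496°, λ = -163.8790°.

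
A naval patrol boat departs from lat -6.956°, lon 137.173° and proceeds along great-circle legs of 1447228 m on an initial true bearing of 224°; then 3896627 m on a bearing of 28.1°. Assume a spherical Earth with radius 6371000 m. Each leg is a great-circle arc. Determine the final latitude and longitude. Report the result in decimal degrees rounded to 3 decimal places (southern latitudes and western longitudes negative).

latitude 14.961°, longitude 144.054°

Apply the spherical direct solution leg by leg, carrying full precision between legs.
Leg 1: from (-6.956°, 137.173°), δ = 1447228/6371000 = 0.227159 rad, θ = 224° → φ = -16.189°, λ = 127.798°.
Leg 2: from (-16.189°, 127.798°), δ = 3896627/6371000 = 0.611619 rad, θ = 28.1° → φ = 14.961°, λ = 144.054°.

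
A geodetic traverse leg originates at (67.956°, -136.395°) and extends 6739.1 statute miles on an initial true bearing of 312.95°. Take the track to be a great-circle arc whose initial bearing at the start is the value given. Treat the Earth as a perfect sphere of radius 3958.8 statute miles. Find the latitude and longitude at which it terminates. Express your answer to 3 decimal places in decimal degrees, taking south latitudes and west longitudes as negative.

The arc subtends δ = 6739.1/3958.8 = 1.702309 rad at the centre.
With φ₁ = 67.956° = 1.186056 rad and θ = 312.95° = 5.462008 rad:
Destination latitude: φ₂ = arcsin( sin φ₁ cos δ + cos φ₁ sin δ cos θ ) = arcsin(0.131971) = 7.584°.
Then Δλ = atan2(-0.272342, -0.253457) = -2.320295 rad, from sin θ sin δ cos φ₁ over cos δ − sin φ₁ sin φ₂.
λ₂ = -136.395° + -132.943° = -269.338°, normalized to (−180°, 180°] → 90.662°.

latitude 7.584°, longitude 90.662°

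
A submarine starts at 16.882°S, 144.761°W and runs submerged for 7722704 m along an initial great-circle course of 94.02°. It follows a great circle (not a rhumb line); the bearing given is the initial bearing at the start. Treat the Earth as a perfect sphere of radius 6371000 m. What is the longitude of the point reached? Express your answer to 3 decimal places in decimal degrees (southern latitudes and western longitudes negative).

δ = 7722704/6371000 = 1.212165 rad (69.4519°).
Start latitude φ₁ = -0.294646 rad; initial bearing θ = 1.640959 rad.
sin φ₂ = sin φ₁ cos δ + cos φ₁ sin δ cos θ = (-0.290402)(0.350993) + (0.956905)(0.936378)(-0.070105) = -0.164744
φ₂ = asin(-0.164744) = -0.165499 rad = -9.482°.
For the longitude increment, Δλ = atan2( sin θ sin δ cos φ₁, cos δ − sin φ₁ sin φ₂ ) = atan2(0.893820, 0.303151) = 71.265°.
λ₂ = -144.761° + 71.265° = -73.496°.

longitude -73.496°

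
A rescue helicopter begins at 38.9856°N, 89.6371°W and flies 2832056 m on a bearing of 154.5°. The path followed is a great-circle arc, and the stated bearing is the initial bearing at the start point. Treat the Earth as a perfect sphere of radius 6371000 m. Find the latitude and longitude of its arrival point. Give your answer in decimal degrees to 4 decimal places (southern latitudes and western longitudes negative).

The arc subtends δ = 2832056/6371000 = 0.444523 rad at the centre.
Converting: φ₁ = 0.680427 rad, θ = 2.696534 rad.
Applying the spherical law of cosines for sides, sin φ₂ = sin φ₁ cos δ + cos φ₁ sin δ cos θ = 0.266284, so φ₂ = 15.4433°.
For the longitude increment, Δλ = atan2( sin θ sin δ cos φ₁, cos δ − sin φ₁ sin φ₂ ) = atan2(0.143903, 0.735290) = 11.0734°.
λ₂ = λ₁ + Δλ = -78.5637°.

latitude 15.4433°, longitude -78.5637°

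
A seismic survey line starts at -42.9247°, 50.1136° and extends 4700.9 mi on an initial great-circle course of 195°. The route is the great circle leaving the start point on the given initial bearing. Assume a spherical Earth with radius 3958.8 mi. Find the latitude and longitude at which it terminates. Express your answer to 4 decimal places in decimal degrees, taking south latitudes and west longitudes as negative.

latitude -65.6002°, longitude -94.3618°

δ = 4700.9/3958.8 = 1.187456 rad (68.0362°).
Start latitude φ₁ = -0.749177 rad; initial bearing θ = 3.403392 rad.
sin φ₂ = sin φ₁ cos δ + cos φ₁ sin δ cos θ = (-0.681037)(0.374021) + (0.732249)(0.927420)(-0.965926) = -0.910685
φ₂ = asin(-0.910685) = -1.144939 rad = -65.6002°.
Then Δλ = atan2(-0.175765, -0.246189) = -2.521571 rad, from sin θ sin δ cos φ₁ over cos δ − sin φ₁ sin φ₂.
Hence λ₂ = 50.1136° + -144.4754° = -94.3618°.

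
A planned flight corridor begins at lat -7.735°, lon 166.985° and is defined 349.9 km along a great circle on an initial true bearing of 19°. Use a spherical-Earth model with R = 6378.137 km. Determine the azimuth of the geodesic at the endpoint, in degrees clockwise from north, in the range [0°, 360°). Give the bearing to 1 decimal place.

final bearing 18.9°

The arc subtends δ = 349.9/6378.137 = 0.054859 rad at the centre.
Start latitude φ₁ = -0.135001 rad; initial bearing θ = 0.331613 rad.
Applying the spherical law of cosines for sides, sin φ₂ = sin φ₁ cos δ + cos φ₁ sin δ cos θ = -0.083016, so φ₂ = -4.762°.
Then Δλ = atan2(0.017689, 0.987322) = 0.017914 rad, from sin θ sin δ cos φ₁ over cos δ − sin φ₁ sin φ₂.
λ₂ = 166.985° + 1.026° = 168.011°.
The forward bearing on arrival equals the back-azimuth from the destination plus 180°.
Back-azimuth from P₂ (-4.8°, 168.0°) to P₁ (-7.7°, 167.0°), with Δλ' = λ₁ − λ₂ = -1.0°: atan2( sin Δλ' cos φ₁ , cos φ₂ sin φ₁ − sin φ₂ cos φ₁ cos Δλ' ) = 198.9°.
Final bearing = (198.9° + 180°) mod 360° = 18.9°.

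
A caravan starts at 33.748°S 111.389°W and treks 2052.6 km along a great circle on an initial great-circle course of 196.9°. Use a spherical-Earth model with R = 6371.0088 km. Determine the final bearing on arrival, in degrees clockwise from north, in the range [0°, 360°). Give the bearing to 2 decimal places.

final bearing 202.67°

The arc subtends δ = 2052.6/6371.0088 = 0.322178 rad at the centre.
Start latitude φ₁ = -0.589014 rad; initial bearing θ = 3.436553 rad.
sin φ₂ = sin φ₁ cos δ + cos φ₁ sin δ cos θ = (-0.555541)(0.948548) + (0.831489)(0.316633)(-0.956814) = -0.778865
φ₂ = asin(-0.778865) = -0.892854 rad = -51.157°.
Then Δλ = atan2(-0.076535, 0.515857) = -0.147291 rad, from sin θ sin δ cos φ₁ over cos δ − sin φ₁ sin φ₂.
λ₂ = -111.389° + -8.439° = -119.828°.
The forward bearing on arrival equals the back-azimuth from the destination plus 180°.
Back-azimuth from P₂ (-51.16°, -119.83°) to P₁ (-33.75°, -111.39°), with Δλ' = λ₁ − λ₂ = 8.44°: atan2( sin Δλ' cos φ₁ , cos φ₂ sin φ₁ − sin φ₂ cos φ₁ cos Δλ' ) = 22.67°.
Final bearing = (22.67° + 180°) mod 360° = 202.67°.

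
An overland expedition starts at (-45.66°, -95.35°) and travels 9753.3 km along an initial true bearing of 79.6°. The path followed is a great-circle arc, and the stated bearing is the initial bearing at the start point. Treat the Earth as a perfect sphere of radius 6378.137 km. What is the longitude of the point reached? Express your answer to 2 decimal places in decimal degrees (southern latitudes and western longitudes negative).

longitude -14.49°

Central angle δ = d/R = 1.529177 rad.
Converting: φ₁ = -0.796917 rad, θ = 1.389282 rad.
Destination latitude: φ₂ = arcsin( sin φ₁ cos δ + cos φ₁ sin δ cos θ ) = arcsin(0.096300) = 5.53°.
Δλ = atan2( sin θ sin δ cos φ₁ , cos δ − sin φ₁ sin φ₂ ) = atan2(0.686837, 0.110482) = 1.411307 rad = 80.86°.
Hence λ₂ = -95.35° + 80.86° = -14.49°.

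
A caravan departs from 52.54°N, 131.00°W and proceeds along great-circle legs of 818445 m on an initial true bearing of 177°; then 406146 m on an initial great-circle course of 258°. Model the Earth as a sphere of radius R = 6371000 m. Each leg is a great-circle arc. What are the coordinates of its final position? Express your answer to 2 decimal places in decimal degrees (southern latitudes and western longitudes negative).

Apply the spherical direct solution leg by leg, carrying full precision between legs.
Leg 1: from (52.54°, -131.00°), δ = 818445/6371000 = 0.128464 rad, θ = 177° → φ = 45.19°, λ = -130.45°.
Leg 2: from (45.19°, -130.45°), δ = 406146/6371000 = 0.063749 rad, θ = 258° → φ = 44.32°, λ = -135.45°.

latitude 44.32°, longitude -135.45°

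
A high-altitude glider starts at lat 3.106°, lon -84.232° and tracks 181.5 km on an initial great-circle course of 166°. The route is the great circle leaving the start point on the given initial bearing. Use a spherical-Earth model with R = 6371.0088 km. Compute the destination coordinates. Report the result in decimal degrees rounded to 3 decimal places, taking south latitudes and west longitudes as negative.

latitude 1.522°, longitude -83.837°

Central angle δ = d/R = 0.028488 rad.
With φ₁ = 3.106° = 0.054210 rad and θ = 166° = 2.897247 rad:
sin φ₂ = sin φ₁ cos δ + cos φ₁ sin δ cos θ = (0.054183)(0.999594) + (0.998531)(0.028485)(-0.970296) = 0.026564
φ₂ = asin(0.026564) = 0.026567 rad = 1.522°.
Then Δλ = atan2(0.006881, 0.998155) = 0.006894 rad, from sin θ sin δ cos φ₁ over cos δ − sin φ₁ sin φ₂.
λ₂ = -84.232° + 0.395° = -83.837°.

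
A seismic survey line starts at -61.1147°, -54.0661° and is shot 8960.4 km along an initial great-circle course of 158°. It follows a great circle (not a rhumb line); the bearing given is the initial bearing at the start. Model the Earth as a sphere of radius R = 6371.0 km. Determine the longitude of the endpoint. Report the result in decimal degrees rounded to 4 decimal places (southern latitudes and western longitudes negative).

Central angle δ = d/R = 1.406435 rad.
With φ₁ = -61.1147° = -1.066653 rad and θ = 158° = 2.757620 rad:
sin φ₂ = sin φ₁ cos δ + cos φ₁ sin δ cos θ = (-0.875588)(0.163622) + (0.483058)(0.986523)(-0.927184) = -0.585113
φ₂ = asin(-0.585113) = -0.625019 rad = -35.8110°.
Then Δλ = atan2(0.178518, -0.348696) = 2.668424 rad, from sin θ sin δ cos φ₁ over cos δ − sin φ₁ sin φ₂.
Hence λ₂ = -54.0661° + 152.8894° = 98.8233°.

longitude 98.8233°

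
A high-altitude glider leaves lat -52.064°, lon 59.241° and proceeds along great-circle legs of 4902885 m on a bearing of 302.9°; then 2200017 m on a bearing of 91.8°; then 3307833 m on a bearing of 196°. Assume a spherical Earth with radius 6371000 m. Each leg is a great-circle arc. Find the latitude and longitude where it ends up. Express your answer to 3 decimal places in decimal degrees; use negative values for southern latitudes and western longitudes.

latitude -47.123°, longitude 30.298°

Apply the spherical direct solution leg by leg, carrying full precision between legs.
Leg 1: from (-52.064°, 59.241°), δ = 4902885/6371000 = 0.769563 rad, θ = 302.9° → φ = -19.518°, λ = 20.936°.
Leg 2: from (-19.518°, 20.936°), δ = 2200017/6371000 = 0.345317 rad, θ = 91.8° → φ = -18.929°, λ = 41.894°.
Leg 3: from (-18.929°, 41.894°), δ = 3307833/6371000 = 0.519202 rad, θ = 196° → φ = -47.123°, λ = 30.298°.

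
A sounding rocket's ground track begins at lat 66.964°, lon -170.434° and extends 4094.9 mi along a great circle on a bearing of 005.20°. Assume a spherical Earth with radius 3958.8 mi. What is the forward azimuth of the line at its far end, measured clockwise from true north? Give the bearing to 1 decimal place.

The arc subtends δ = 4094.9/3958.8 = 1.034379 rad at the centre.
Start latitude φ₁ = 1.168742 rad; initial bearing θ = 0.090757 rad.
Destination latitude: φ₂ = arcsin( sin φ₁ cos δ + cos φ₁ sin δ cos θ ) = arcsin(0.805271) = 53.636°.
Δλ = atan2( sin θ sin δ cos φ₁ , cos δ − sin φ₁ sin φ₂ ) = atan2(0.030484, -0.229999) = 3.009820 rad = 172.450°.
λ₂ = λ₁ + Δλ = 2.016°.
The forward bearing on arrival equals the back-azimuth from the destination plus 180°.
Back-azimuth from P₂ (53.6°, 2.0°) to P₁ (67.0°, -170.4°), with Δλ' = λ₁ − λ₂ = -172.4°: atan2( sin Δλ' cos φ₁ , cos φ₂ sin φ₁ − sin φ₂ cos φ₁ cos Δλ' ) = 356.6°.
Final bearing = (356.6° + 180°) mod 360° = 176.6°.

final bearing 176.6°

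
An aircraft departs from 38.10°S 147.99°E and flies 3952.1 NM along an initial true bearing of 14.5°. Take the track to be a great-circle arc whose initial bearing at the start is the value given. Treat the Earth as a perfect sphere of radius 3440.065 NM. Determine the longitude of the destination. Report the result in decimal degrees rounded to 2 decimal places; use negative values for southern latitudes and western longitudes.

longitude 162.75°

δ = 3952.1/3440.065 = 1.148845 rad (65.8239°).
With φ₁ = -38.10° = -0.664970 rad and θ = 14.5° = 0.253073 rad:
sin φ₂ = sin φ₁ cos δ + cos φ₁ sin δ cos θ = (-0.617036)(0.409542) + (0.786935)(0.912291)(0.968148) = 0.442345
φ₂ = asin(0.442345) = 0.458211 rad = 26.25°.
Δλ = atan2( sin θ sin δ cos φ₁ , cos δ − sin φ₁ sin φ₂ ) = atan2(0.179751, 0.682484) = 0.257529 rad = 14.76°.
λ₂ = λ₁ + Δλ = 162.75°.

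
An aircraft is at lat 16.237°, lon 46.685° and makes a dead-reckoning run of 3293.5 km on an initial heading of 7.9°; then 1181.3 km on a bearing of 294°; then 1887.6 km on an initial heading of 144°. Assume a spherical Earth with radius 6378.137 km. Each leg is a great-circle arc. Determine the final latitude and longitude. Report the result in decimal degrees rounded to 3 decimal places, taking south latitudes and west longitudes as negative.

Apply the spherical direct solution leg by leg, carrying full precision between legs.
Leg 1: from (16.237°, 46.685°), δ = 3293.5/6378.137 = 0.516373 rad, θ = 7.9° → φ = 45.454°, λ = 52.236°.
Leg 2: from (45.454°, 52.236°), δ = 1181.3/6378.137 = 0.185211 rad, θ = 294° → φ = 48.855°, λ = 37.422°.
Leg 3: from (48.855°, 37.422°), δ = 1887.6/6378.137 = 0.295948 rad, θ = 144° → φ = 34.407°, λ = 49.414°.

latitude 34.407°, longitude 49.414°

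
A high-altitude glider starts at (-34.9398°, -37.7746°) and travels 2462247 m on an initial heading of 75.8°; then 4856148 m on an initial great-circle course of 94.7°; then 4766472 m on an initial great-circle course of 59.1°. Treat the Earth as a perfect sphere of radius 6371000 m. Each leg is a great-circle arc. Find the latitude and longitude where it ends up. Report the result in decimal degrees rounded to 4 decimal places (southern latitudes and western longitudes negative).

latitude 2.5949°, longitude 70.2572°

Apply the spherical direct solution leg by leg, carrying full precision between legs.
Leg 1: from (-34.9398°, -37.7746°), δ = 2462247/6371000 = 0.386477 rad, θ = 75.8° → φ = -27.0441°, λ = -13.5527°.
Leg 2: from (-27.0441°, -13.5527°), δ = 4856148/6371000 = 0.762227 rad, θ = 94.7° → φ = -22.2880°, λ = 34.5017°.
Leg 3: from (-22.2880°, 34.5017°), δ = 4766472/6371000 = 0.748151 rad, θ = 59.1° → φ = 2.5949°, λ = 70.2572°.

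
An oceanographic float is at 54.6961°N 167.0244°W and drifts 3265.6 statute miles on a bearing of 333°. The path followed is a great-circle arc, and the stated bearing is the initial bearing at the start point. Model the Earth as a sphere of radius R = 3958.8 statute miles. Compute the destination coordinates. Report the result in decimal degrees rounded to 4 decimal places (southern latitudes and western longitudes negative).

latitude 68.7538°, longitude 79.9255°

The arc subtends δ = 3265.6/3958.8 = 0.824896 rad at the centre.
With φ₁ = 54.6961° = 0.954627 rad and θ = 333° = 5.811946 rad:
Destination latitude: φ₂ = arcsin( sin φ₁ cos δ + cos φ₁ sin δ cos θ ) = arcsin(0.932032) = 68.7538°.
Then Δλ = atan2(-0.192703, -0.081996) = -1.973096 rad, from sin θ sin δ cos φ₁ over cos δ − sin φ₁ sin φ₂.
λ₂ = -167.0244° + -113.0501° = -280.0745°, normalized to (−180°, 180°] → 79.9255°.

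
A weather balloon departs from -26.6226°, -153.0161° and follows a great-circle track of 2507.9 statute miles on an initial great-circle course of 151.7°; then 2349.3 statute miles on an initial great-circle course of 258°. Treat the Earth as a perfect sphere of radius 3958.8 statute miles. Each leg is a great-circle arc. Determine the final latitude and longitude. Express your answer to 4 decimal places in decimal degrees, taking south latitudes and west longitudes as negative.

latitude -48.6809°, longitude -179.0007°

Apply the spherical direct solution leg by leg, carrying full precision between legs.
Leg 1: from (-26.6226°, -153.0161°), δ = 2507.9/3958.8 = 0.633500 rad, θ = 151.7° → φ = -55.8035°, λ = -123.0597°.
Leg 2: from (-55.8035°, -123.0597°), δ = 2349.3/3958.8 = 0.593437 rad, θ = 258° → φ = -48.6809°, λ = -179.0007°.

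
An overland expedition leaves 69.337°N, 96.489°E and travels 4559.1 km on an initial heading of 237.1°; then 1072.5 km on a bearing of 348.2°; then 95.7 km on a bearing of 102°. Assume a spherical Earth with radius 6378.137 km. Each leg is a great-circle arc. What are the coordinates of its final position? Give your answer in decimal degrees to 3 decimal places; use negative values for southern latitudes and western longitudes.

latitude 44.738°, longitude 52.356°

Apply the spherical direct solution leg by leg, carrying full precision between legs.
Leg 1: from (69.337°, 96.489°), δ = 4559.1/6378.137 = 0.714801 rad, θ = 237.1° → φ = 35.521°, λ = 53.943°.
Leg 2: from (35.521°, 53.943°), δ = 1072.5/6378.137 = 0.168153 rad, θ = 348.2° → φ = 44.922°, λ = 51.172°.
Leg 3: from (44.922°, 51.172°), δ = 95.7/6378.137 = 0.015004 rad, θ = 102° → φ = 44.738°, λ = 52.356°.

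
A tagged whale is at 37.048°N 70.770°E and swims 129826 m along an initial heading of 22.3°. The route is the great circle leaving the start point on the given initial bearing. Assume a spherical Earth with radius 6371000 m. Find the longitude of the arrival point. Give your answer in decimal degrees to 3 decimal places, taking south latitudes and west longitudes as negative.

longitude 71.333°

Central angle δ = d/R = 0.020378 rad.
Converting: φ₁ = 0.646610 rad, θ = 0.389208 rad.
sin φ₂ = sin φ₁ cos δ + cos φ₁ sin δ cos θ = (0.602484)(0.999792) + (0.798131)(0.020376)(0.925210) = 0.617405
φ₂ = asin(0.617405) = 0.665440 rad = 38.127°.
Δλ = atan2( sin θ sin δ cos φ₁ , cos δ − sin φ₁ sin φ₂ ) = atan2(0.006171, 0.627816) = 0.009829 rad = 0.563°.
λ₂ = 70.770° + 0.563° = 71.333°.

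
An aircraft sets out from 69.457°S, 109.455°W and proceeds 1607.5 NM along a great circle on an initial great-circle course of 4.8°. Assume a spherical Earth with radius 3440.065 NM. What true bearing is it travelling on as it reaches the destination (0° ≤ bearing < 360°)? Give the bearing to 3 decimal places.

The arc subtends δ = 1607.5/3440.065 = 0.467288 rad at the centre.
Start latitude φ₁ = -1.212253 rad; initial bearing θ = 0.083776 rad.
Applying the spherical law of cosines for sides, sin φ₂ = sin φ₁ cos δ + cos φ₁ sin δ cos θ = -0.678501, so φ₂ = -42.727°.
Then Δλ = atan2(0.013227, 0.257439) = 0.051335 rad, from sin θ sin δ cos φ₁ over cos δ − sin φ₁ sin φ₂.
λ₂ = -109.455° + 2.941° = -106.514°.
The forward bearing on arrival equals the back-azimuth from the destination plus 180°.
Back-azimuth from P₂ (-42.727°, -106.514°) to P₁ (-69.457°, -109.455°), with Δλ' = λ₁ − λ₂ = -2.941°: atan2( sin Δλ' cos φ₁ , cos φ₂ sin φ₁ − sin φ₂ cos φ₁ cos Δλ' ) = 182.291°.
Final bearing = (182.291° + 180°) mod 360° = 2.291°.

final bearing 2.291°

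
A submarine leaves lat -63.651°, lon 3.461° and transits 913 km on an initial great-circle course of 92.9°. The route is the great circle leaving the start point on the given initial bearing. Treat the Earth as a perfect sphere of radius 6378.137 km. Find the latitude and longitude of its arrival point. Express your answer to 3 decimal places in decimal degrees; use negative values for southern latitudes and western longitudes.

Central angle δ = d/R = 0.143145 rad.
With φ₁ = -63.651° = -1.110920 rad and θ = 92.9° = 1.621411 rad:
Applying the spherical law of cosines for sides, sin φ₂ = sin φ₁ cos δ + cos φ₁ sin δ cos θ = -0.890145, so φ₂ = -62.892°.
Then Δλ = atan2(0.063235, 0.192107) = 0.317998 rad, from sin θ sin δ cos φ₁ over cos δ − sin φ₁ sin φ₂.
λ₂ = 3.461° + 18.220° = 21.681°.

latitude -62.892°, longitude 21.681°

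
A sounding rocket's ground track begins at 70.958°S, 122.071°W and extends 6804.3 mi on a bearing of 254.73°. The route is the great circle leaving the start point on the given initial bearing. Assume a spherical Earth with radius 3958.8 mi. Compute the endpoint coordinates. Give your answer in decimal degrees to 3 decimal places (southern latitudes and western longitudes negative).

latitude 3.118°, longitude 130.785°

The arc subtends δ = 6804.3/3958.8 = 1.718778 rad at the centre.
Converting: φ₁ = -1.238451 rad, θ = 4.445877 rad.
Applying the spherical law of cosines for sides, sin φ₂ = sin φ₁ cos δ + cos φ₁ sin δ cos θ = 0.054387, so φ₂ = 3.118°.
For the longitude increment, Δλ = atan2( sin θ sin δ cos φ₁, cos δ − sin φ₁ sin φ₂ ) = atan2(-0.311303, -0.096032) = -107.144°.
λ₂ = -122.071° + -107.144° = -229.215°, normalized to (−180°, 180°] → 130.785°.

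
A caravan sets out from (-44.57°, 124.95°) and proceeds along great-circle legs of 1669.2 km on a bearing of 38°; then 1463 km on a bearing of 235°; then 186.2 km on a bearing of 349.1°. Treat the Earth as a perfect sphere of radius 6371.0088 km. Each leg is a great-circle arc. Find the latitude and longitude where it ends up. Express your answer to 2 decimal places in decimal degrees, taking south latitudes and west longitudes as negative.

Apply the spherical direct solution leg by leg, carrying full precision between legs.
Leg 1: from (-44.57°, 124.95°), δ = 1669.2/6371.0088 = 0.261999 rad, θ = 38° → φ = -32.17°, λ = 135.81°.
Leg 2: from (-32.17°, 135.81°), δ = 1463/6371.0088 = 0.229634 rad, θ = 235° → φ = -38.97°, λ = 121.93°.
Leg 3: from (-38.97°, 121.93°), δ = 186.2/6371.0088 = 0.029226 rad, θ = 349.1° → φ = -37.33°, λ = 121.53°.

latitude -37.33°, longitude 121.53°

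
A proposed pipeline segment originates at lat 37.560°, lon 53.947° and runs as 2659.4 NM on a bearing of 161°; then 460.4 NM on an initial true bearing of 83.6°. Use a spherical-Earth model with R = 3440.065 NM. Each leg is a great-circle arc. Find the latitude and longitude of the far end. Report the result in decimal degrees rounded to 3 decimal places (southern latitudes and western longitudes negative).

latitude -4.100°, longitude 74.779°

Apply the spherical direct solution leg by leg, carrying full precision between legs.
Leg 1: from (37.560°, 53.947°), δ = 2659.4/3440.065 = 0.773067 rad, θ = 161° → φ = -4.996°, λ = 67.139°.
Leg 2: from (-4.996°, 67.139°), δ = 460.4/3440.065 = 0.133835 rad, θ = 83.6° → φ = -4.100°, λ = 74.779°.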